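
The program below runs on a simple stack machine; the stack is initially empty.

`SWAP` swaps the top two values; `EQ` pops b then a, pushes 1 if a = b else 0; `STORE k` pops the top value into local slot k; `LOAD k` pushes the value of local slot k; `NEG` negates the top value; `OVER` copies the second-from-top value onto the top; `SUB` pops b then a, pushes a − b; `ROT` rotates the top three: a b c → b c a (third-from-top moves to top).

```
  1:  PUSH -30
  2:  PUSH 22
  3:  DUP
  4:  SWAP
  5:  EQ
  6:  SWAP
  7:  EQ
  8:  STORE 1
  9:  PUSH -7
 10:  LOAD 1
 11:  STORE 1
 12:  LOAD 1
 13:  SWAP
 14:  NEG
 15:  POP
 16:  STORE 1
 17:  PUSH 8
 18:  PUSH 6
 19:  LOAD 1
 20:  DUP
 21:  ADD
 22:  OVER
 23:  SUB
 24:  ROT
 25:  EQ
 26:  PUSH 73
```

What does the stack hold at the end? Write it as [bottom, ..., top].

PUSH -30  -30
PUSH 22   -30 22
DUP       -30 22 22
SWAP      -30 22 22
EQ        -30 1
SWAP      1 -30
EQ        0
STORE 1   (empty)
PUSH -7   -7
LOAD 1    -7 0
STORE 1   -7
LOAD 1    -7 0
SWAP      0 -7
NEG       0 7
POP       0
STORE 1   (empty)
PUSH 8    8
PUSH 6    8 6
LOAD 1    8 6 0
DUP       8 6 0 0
ADD       8 6 0
OVER      8 6 0 6
SUB       8 6 -6
ROT       6 -6 8
EQ        6 0
PUSH 73   6 0 73

[6, 0, 73]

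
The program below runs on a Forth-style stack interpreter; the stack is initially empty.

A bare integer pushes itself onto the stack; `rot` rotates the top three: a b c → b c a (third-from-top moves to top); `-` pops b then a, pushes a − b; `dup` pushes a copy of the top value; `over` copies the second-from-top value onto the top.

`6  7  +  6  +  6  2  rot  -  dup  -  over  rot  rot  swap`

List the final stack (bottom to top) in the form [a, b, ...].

6    : 6
7    : 6 7
+    : 13
6    : 13 6
+    : 19
6    : 19 6
2    : 19 6 2
rot  : 6 2 19
-    : 6 -17
dup  : 6 -17 -17
-    : 6 0
over : 6 0 6
rot  : 0 6 6
rot  : 6 6 0
swap : 6 0 6

[6, 0, 6]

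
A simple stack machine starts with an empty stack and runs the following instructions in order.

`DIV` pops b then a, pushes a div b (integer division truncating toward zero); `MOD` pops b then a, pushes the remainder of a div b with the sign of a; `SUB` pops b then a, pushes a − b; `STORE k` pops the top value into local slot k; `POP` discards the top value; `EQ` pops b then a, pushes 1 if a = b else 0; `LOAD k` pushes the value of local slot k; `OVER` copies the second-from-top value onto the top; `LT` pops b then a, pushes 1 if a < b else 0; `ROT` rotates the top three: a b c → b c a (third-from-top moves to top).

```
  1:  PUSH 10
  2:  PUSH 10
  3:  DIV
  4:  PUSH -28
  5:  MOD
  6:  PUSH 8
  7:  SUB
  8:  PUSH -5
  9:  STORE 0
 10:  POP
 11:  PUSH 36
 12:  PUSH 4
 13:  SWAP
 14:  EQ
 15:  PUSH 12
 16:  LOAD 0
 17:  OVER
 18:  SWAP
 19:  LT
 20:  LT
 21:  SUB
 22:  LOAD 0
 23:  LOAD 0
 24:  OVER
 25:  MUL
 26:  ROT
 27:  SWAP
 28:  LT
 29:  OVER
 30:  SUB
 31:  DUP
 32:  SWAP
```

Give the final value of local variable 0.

PUSH 10   10
PUSH 10   10 10
DIV       1
PUSH -28  1 -28
MOD       1
PUSH 8    1 8
SUB       -7
PUSH -5   -7 -5
STORE 0   -7
POP       (empty)
PUSH 36   36
PUSH 4    36 4
SWAP      4 36
EQ        0
PUSH 12   0 12
LOAD 0    0 12 -5
OVER      0 12 -5 12
SWAP      0 12 12 -5
LT        0 12 0
LT        0 0
SUB       0
LOAD 0    0 -5
LOAD 0    0 -5 -5
OVER      0 -5 -5 -5
MUL       0 -5 25
ROT       -5 25 0
SWAP      -5 0 25
LT        -5 1
OVER      -5 1 -5
SUB       -5 6
DUP       -5 6 6
SWAP      -5 6 6

-5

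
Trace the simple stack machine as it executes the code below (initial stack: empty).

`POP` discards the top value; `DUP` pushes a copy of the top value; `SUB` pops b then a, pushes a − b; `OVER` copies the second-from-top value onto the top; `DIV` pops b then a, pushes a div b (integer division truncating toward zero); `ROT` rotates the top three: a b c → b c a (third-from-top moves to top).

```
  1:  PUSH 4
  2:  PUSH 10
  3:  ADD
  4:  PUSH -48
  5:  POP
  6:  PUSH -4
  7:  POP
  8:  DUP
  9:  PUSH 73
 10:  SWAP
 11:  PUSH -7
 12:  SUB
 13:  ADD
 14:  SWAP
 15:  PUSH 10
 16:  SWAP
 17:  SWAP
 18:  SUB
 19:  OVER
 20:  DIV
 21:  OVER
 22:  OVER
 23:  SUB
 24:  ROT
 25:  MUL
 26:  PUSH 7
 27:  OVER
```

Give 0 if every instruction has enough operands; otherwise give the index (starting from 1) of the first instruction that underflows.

0

PUSH 4   → 4
PUSH 10  → 4 10
ADD      → 14
PUSH -48 → 14 -48
POP      → 14
PUSH -4  → 14 -4
POP      → 14
DUP      → 14 14
PUSH 73  → 14 14 73
SWAP     → 14 73 14
PUSH -7  → 14 73 14 -7
SUB      → 14 73 21
ADD      → 14 94
SWAP     → 94 14
PUSH 10  → 94 14 10
SWAP     → 94 10 14
SWAP     → 94 14 10
SUB      → 94 4
OVER     → 94 4 94
DIV      → 94 0
OVER     → 94 0 94
OVER     → 94 0 94 0
SUB      → 94 0 94
ROT      → 0 94 94
MUL      → 0 8836
PUSH 7   → 0 8836 7
OVER     → 0 8836 7 8836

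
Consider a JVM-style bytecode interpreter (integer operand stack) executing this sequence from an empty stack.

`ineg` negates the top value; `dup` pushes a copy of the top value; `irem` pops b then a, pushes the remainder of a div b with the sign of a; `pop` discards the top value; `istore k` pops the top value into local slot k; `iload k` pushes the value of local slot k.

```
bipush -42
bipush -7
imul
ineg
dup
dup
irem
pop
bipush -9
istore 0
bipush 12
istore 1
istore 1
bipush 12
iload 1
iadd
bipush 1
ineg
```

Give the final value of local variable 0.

bipush -42 → -42
bipush -7  → -42 -7
imul       → 294
ineg       → -294
dup        → -294 -294
dup        → -294 -294 -294
irem       → -294 0
pop        → -294
bipush -9  → -294 -9
istore 0   → -294
bipush 12  → -294 12
istore 1   → -294
istore 1   → (empty)
bipush 12  → 12
iload 1    → 12 -294
iadd       → -282
bipush 1   → -282 1
ineg       → -282 -1

-9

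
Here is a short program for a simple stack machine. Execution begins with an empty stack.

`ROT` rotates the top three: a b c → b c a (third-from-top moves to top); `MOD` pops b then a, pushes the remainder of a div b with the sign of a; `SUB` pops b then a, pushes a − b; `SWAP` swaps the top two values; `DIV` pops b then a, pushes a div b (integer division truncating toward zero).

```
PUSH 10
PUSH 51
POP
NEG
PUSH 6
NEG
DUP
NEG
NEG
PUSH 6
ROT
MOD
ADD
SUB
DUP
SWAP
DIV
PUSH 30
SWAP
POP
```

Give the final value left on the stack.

PUSH 10  10
PUSH 51  10 51
POP      10
NEG      -10
PUSH 6   -10 6
NEG      -10 -6
DUP      -10 -6 -6
NEG      -10 -6 6
NEG      -10 -6 -6
PUSH 6   -10 -6 -6 6
ROT      -10 -6 6 -6
MOD      -10 -6 0
ADD      -10 -6
SUB      -4
DUP      -4 -4
SWAP     -4 -4
DIV      1
PUSH 30  1 30
SWAP     30 1
POP      30

30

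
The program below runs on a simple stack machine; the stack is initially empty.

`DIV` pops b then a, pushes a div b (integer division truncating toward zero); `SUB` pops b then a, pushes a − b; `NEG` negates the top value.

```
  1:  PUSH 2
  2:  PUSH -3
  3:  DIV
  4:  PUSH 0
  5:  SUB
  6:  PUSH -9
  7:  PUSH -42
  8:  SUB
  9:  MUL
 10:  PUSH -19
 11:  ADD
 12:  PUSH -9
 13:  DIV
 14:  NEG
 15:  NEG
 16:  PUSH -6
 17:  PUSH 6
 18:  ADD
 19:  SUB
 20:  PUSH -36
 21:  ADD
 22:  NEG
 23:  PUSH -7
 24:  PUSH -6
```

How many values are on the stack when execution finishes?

3

PUSH 2   : [2]
PUSH -3  : [2, -3]
DIV      : [0]
PUSH 0   : [0, 0]
SUB      : [0]
PUSH -9  : [0, -9]
PUSH -42 : [0, -9, -42]
SUB      : [0, 33]
MUL      : [0]
PUSH -19 : [0, -19]
ADD      : [-19]
PUSH -9  : [-19, -9]
DIV      : [2]
NEG      : [-2]
NEG      : [2]
PUSH -6  : [2, -6]
PUSH 6   : [2, -6, 6]
ADD      : [2, 0]
SUB      : [2]
PUSH -36 : [2, -36]
ADD      : [-34]
NEG      : [34]
PUSH -7  : [34, -7]
PUSH -6  : [34, -7, -6]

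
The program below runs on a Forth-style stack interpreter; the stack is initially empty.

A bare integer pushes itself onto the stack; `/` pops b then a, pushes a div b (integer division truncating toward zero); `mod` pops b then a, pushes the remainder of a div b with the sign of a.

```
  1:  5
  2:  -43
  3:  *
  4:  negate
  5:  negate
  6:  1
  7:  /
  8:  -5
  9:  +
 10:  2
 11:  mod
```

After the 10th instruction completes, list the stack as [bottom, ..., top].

[-220, 2]

5       [5]
-43     [5, -43]
*       [-215]
negate  [215]
negate  [-215]
1       [-215, 1]
/       [-215]
-5      [-215, -5]
+       [-220]
2       [-220, 2]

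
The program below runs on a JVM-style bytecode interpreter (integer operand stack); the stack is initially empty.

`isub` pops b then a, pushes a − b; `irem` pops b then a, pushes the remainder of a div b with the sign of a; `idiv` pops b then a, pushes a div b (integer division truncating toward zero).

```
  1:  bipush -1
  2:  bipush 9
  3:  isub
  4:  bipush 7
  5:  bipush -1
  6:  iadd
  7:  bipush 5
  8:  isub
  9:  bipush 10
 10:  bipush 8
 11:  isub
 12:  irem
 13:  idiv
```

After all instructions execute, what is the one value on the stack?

-10

bipush -1 -> [-1]
bipush 9  -> [-1, 9]
isub      -> [-10]
bipush 7  -> [-10, 7]
bipush -1 -> [-10, 7, -1]
iadd      -> [-10, 6]
bipush 5  -> [-10, 6, 5]
isub      -> [-10, 1]
bipush 10 -> [-10, 1, 10]
bipush 8  -> [-10, 1, 10, 8]
isub      -> [-10, 1, 2]
irem      -> [-10, 1]
idiv      -> [-10]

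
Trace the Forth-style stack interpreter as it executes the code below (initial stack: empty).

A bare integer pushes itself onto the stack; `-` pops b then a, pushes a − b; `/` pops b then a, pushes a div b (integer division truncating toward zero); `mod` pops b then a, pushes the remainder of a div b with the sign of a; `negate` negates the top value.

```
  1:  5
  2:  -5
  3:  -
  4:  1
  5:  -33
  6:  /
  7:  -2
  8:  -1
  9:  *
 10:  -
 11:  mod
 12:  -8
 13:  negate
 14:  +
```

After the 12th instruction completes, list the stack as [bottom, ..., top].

5    [5]
-5   [5, -5]
-    [10]
1    [10, 1]
-33  [10, 1, -33]
/    [10, 0]
-2   [10, 0, -2]
-1   [10, 0, -2, -1]
*    [10, 0, 2]
-    [10, -2]
mod  [0]
-8   [0, -8]

[0, -8]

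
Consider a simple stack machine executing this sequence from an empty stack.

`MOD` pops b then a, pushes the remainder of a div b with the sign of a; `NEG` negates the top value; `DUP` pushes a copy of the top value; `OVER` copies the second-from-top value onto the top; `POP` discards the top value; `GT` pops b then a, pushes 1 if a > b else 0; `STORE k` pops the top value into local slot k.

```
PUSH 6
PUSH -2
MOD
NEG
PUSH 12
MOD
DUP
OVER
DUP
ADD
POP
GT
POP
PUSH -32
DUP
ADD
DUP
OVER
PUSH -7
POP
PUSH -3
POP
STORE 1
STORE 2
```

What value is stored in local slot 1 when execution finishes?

PUSH 6    6
PUSH -2   6 -2
MOD       0
NEG       0
PUSH 12   0 12
MOD       0
DUP       0 0
OVER      0 0 0
DUP       0 0 0 0
ADD       0 0 0
POP       0 0
GT        0
POP       (empty)
PUSH -32  -32
DUP       -32 -32
ADD       -64
DUP       -64 -64
OVER      -64 -64 -64
PUSH -7   -64 -64 -64 -7
POP       -64 -64 -64
PUSH -3   -64 -64 -64 -3
POP       -64 -64 -64
STORE 1   -64 -64
STORE 2   -64

-64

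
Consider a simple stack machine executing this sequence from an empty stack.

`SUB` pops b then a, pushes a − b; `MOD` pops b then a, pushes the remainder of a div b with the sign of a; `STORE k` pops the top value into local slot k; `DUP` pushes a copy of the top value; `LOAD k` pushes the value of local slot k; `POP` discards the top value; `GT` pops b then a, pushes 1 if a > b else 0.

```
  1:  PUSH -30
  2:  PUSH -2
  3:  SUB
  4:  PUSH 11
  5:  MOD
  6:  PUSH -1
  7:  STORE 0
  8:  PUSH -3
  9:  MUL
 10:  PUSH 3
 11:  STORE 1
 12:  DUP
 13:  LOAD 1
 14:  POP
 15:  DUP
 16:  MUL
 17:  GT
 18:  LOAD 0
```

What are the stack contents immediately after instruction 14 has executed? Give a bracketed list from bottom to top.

[18, 18]

PUSH -30  -30
PUSH -2   -30 -2
SUB       -28
PUSH 11   -28 11
MOD       -6
PUSH -1   -6 -1
STORE 0   -6
PUSH -3   -6 -3
MUL       18
PUSH 3    18 3
STORE 1   18
DUP       18 18
LOAD 1    18 18 3
POP       18 18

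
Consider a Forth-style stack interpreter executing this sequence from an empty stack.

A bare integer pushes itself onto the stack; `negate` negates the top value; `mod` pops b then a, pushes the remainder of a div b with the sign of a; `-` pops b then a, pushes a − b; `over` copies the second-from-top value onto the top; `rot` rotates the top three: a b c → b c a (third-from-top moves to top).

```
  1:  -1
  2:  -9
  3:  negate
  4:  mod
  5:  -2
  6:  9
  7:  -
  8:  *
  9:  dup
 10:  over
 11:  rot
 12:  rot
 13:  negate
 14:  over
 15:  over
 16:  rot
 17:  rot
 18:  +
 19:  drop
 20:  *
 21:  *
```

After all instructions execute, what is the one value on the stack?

-1331

-1      [-1]
-9      [-1, -9]
negate  [-1, 9]
mod     [-1]
-2      [-1, -2]
9       [-1, -2, 9]
-       [-1, -11]
*       [11]
dup     [11, 11]
over    [11, 11, 11]
rot     [11, 11, 11]
rot     [11, 11, 11]
negate  [11, 11, -11]
over    [11, 11, -11, 11]
over    [11, 11, -11, 11, -11]
rot     [11, 11, 11, -11, -11]
rot     [11, 11, -11, -11, 11]
+       [11, 11, -11, 0]
drop    [11, 11, -11]
*       [11, -121]
*       [-1331]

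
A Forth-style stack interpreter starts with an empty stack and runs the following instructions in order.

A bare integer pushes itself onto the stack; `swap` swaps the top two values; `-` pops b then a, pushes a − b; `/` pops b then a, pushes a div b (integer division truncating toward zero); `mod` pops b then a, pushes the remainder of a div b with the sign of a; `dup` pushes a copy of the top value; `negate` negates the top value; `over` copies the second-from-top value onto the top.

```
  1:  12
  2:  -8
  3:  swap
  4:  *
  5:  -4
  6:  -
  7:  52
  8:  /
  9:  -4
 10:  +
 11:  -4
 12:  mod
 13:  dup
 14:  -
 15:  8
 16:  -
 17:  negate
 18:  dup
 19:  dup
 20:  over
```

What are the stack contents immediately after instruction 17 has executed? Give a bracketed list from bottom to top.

[8]

12     : 12
-8     : 12 -8
swap   : -8 12
*      : -96
-4     : -96 -4
-      : -92
52     : -92 52
/      : -1
-4     : -1 -4
+      : -5
-4     : -5 -4
mod    : -1
dup    : -1 -1
-      : 0
8      : 0 8
-      : -8
negate : 8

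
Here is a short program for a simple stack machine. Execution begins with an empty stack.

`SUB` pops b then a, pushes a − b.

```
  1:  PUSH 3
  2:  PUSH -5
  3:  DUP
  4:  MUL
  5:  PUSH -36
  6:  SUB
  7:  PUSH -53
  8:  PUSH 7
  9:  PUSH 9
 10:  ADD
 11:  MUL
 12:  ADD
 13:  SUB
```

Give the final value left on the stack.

PUSH 3   → [3]
PUSH -5  → [3, -5]
DUP      → [3, -5, -5]
MUL      → [3, 25]
PUSH -36 → [3, 25, -36]
SUB      → [3, 61]
PUSH -53 → [3, 61, -53]
PUSH 7   → [3, 61, -53, 7]
PUSH 9   → [3, 61, -53, 7, 9]
ADD      → [3, 61, -53, 16]
MUL      → [3, 61, -848]
ADD      → [3, -787]
SUB      → [790]

790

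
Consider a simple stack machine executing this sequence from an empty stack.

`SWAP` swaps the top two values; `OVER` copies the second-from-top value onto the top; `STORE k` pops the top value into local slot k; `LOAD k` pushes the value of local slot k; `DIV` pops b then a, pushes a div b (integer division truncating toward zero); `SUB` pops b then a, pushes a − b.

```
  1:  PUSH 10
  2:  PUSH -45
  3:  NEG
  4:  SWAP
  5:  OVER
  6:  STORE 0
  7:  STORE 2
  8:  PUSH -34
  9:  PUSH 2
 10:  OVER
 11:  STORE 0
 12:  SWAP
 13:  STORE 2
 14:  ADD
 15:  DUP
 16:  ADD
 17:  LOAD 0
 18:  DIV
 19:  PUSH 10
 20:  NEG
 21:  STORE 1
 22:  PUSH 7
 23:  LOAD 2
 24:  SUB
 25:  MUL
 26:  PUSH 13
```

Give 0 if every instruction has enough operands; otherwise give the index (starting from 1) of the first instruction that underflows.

PUSH 10  → [10]
PUSH -45 → [10, -45]
NEG      → [10, 45]
SWAP     → [45, 10]
OVER     → [45, 10, 45]
STORE 0  → [45, 10]
STORE 2  → [45]
PUSH -34 → [45, -34]
PUSH 2   → [45, -34, 2]
OVER     → [45, -34, 2, -34]
STORE 0  → [45, -34, 2]
SWAP     → [45, 2, -34]
STORE 2  → [45, 2]
ADD      → [47]
DUP      → [47, 47]
ADD      → [94]
LOAD 0   → [94, -34]
DIV      → [-2]
PUSH 10  → [-2, 10]
NEG      → [-2, -10]
STORE 1  → [-2]
PUSH 7   → [-2, 7]
LOAD 2   → [-2, 7, -34]
SUB      → [-2, 41]
MUL      → [-82]
PUSH 13  → [-82, 13]

0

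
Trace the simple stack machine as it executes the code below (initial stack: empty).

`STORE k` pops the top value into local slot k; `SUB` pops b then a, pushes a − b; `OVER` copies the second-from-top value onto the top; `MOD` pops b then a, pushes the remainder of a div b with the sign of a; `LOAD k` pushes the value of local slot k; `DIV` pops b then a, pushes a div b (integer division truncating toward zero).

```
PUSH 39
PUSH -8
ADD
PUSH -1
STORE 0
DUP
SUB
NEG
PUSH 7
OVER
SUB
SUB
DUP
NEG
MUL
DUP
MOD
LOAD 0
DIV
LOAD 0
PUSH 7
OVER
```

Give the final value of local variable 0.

PUSH 39 : 39
PUSH -8 : 39 -8
ADD     : 31
PUSH -1 : 31 -1
STORE 0 : 31
DUP     : 31 31
SUB     : 0
NEG     : 0
PUSH 7  : 0 7
OVER    : 0 7 0
SUB     : 0 7
SUB     : -7
DUP     : -7 -7
NEG     : -7 7
MUL     : -49
DUP     : -49 -49
MOD     : 0
LOAD 0  : 0 -1
DIV     : 0
LOAD 0  : 0 -1
PUSH 7  : 0 -1 7
OVER    : 0 -1 7 -1

-1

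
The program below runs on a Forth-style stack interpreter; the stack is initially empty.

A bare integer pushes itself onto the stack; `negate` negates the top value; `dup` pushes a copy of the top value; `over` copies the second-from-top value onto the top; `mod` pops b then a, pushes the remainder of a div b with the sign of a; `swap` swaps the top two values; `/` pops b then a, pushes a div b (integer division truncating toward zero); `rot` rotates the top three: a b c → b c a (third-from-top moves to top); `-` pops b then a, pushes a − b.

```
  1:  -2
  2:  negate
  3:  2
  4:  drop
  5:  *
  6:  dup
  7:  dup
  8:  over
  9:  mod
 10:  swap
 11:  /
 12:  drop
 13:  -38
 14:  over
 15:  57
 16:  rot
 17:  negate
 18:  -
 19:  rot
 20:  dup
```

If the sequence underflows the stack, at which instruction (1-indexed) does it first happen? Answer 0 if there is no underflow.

5

-2     → -2
negate → 2
2      → 2 2
drop   → 2
*  — needs 2 operands, stack has 1 → underflow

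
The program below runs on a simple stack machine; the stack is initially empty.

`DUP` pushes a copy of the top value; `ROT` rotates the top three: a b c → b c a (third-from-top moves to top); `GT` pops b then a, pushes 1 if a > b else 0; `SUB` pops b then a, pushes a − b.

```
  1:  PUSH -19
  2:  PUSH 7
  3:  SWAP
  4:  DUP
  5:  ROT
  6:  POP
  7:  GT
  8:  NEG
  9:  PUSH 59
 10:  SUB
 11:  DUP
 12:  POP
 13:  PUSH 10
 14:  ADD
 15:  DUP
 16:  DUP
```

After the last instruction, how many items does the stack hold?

PUSH -19 -> -19
PUSH 7   -> -19 7
SWAP     -> 7 -19
DUP      -> 7 -19 -19
ROT      -> -19 -19 7
POP      -> -19 -19
GT       -> 0
NEG      -> 0
PUSH 59  -> 0 59
SUB      -> -59
DUP      -> -59 -59
POP      -> -59
PUSH 10  -> -59 10
ADD      -> -49
DUP      -> -49 -49
DUP      -> -49 -49 -49

3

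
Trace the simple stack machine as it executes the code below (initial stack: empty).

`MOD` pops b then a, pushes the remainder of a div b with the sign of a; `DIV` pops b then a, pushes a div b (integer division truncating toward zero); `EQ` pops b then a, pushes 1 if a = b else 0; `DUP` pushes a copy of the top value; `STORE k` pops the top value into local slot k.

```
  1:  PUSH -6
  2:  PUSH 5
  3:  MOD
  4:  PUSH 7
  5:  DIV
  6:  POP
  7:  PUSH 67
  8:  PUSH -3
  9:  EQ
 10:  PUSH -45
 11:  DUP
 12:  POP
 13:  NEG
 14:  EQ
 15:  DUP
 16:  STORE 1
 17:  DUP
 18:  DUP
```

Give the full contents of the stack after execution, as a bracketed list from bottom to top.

PUSH -6  -> -6
PUSH 5   -> -6 5
MOD      -> -1
PUSH 7   -> -1 7
DIV      -> 0
POP      -> (empty)
PUSH 67  -> 67
PUSH -3  -> 67 -3
EQ       -> 0
PUSH -45 -> 0 -45
DUP      -> 0 -45 -45
POP      -> 0 -45
NEG      -> 0 45
EQ       -> 0
DUP      -> 0 0
STORE 1  -> 0
DUP      -> 0 0
DUP      -> 0 0 0

[0, 0, 0]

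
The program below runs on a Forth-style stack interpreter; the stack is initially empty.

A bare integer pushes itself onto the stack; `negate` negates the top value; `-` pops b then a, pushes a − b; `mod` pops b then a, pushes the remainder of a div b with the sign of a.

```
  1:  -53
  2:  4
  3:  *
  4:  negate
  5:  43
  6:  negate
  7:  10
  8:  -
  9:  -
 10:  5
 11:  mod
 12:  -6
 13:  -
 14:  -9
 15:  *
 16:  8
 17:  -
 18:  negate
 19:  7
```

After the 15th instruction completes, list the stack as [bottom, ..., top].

[-54]

-53    -> [-53]
4      -> [-53, 4]
*      -> [-212]
negate -> [212]
43     -> [212, 43]
negate -> [212, -43]
10     -> [212, -43, 10]
-      -> [212, -53]
-      -> [265]
5      -> [265, 5]
mod    -> [0]
-6     -> [0, -6]
-      -> [6]
-9     -> [6, -9]
*      -> [-54]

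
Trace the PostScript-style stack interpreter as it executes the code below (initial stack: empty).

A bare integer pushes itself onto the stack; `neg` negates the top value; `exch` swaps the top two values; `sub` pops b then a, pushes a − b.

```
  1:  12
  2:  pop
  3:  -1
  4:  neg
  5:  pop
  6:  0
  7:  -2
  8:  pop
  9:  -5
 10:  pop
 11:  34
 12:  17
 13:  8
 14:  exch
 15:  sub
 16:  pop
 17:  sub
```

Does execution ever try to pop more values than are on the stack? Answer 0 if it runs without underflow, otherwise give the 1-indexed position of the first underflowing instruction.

0

12   : 12
pop  : (empty)
-1   : -1
neg  : 1
pop  : (empty)
0    : 0
-2   : 0 -2
pop  : 0
-5   : 0 -5
pop  : 0
34   : 0 34
17   : 0 34 17
8    : 0 34 17 8
exch : 0 34 8 17
sub  : 0 34 -9
pop  : 0 34
sub  : -34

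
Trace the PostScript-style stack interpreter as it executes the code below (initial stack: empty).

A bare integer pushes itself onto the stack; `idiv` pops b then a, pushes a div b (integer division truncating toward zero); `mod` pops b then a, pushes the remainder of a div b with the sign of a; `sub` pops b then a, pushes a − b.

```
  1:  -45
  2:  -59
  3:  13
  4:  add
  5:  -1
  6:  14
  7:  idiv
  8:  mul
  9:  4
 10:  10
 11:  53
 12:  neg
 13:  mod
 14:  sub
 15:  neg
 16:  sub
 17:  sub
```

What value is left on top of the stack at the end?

-45  : -45
-59  : -45 -59
13   : -45 -59 13
add  : -45 -46
-1   : -45 -46 -1
14   : -45 -46 -1 14
idiv : -45 -46 0
mul  : -45 0
4    : -45 0 4
10   : -45 0 4 10
53   : -45 0 4 10 53
neg  : -45 0 4 10 -53
mod  : -45 0 4 10
sub  : -45 0 -6
neg  : -45 0 6
sub  : -45 -6
sub  : -39

-39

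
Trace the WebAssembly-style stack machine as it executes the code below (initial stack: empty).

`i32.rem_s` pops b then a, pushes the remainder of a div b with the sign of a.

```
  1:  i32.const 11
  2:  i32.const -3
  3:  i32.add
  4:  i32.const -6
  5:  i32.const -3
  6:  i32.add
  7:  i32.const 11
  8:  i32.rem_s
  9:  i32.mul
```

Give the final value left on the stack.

i32.const 11  11
i32.const -3  11 -3
i32.add       8
i32.const -6  8 -6
i32.const -3  8 -6 -3
i32.add       8 -9
i32.const 11  8 -9 11
i32.rem_s     8 -9
i32.mul       -72

-72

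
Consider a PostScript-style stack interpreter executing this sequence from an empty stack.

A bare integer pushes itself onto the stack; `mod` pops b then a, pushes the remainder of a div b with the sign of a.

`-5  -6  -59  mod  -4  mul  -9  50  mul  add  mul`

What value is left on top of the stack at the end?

2130

-5  → -5
-6  → -5 -6
-59 → -5 -6 -59
mod → -5 -6
-4  → -5 -6 -4
mul → -5 24
-9  → -5 24 -9
50  → -5 24 -9 50
mul → -5 24 -450
add → -5 -426
mul → 2130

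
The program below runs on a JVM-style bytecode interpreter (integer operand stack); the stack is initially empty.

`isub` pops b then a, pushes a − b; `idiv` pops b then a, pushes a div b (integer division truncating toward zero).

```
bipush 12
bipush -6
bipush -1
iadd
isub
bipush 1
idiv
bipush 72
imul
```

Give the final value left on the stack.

bipush 12 : [12]
bipush -6 : [12, -6]
bipush -1 : [12, -6, -1]
iadd      : [12, -7]
isub      : [19]
bipush 1  : [19, 1]
idiv      : [19]
bipush 72 : [19, 72]
imul      : [1368]

1368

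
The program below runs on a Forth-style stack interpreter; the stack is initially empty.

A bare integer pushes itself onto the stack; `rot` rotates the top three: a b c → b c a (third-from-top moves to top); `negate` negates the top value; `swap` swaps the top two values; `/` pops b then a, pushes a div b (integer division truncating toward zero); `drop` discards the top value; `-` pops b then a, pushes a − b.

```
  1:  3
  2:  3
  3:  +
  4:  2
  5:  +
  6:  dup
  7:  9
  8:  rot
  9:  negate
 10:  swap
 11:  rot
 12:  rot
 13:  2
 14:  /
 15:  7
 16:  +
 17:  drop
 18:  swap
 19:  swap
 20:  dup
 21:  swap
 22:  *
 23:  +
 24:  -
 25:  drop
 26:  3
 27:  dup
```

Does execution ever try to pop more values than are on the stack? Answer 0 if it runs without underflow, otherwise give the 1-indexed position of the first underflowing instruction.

3      → [3]
3      → [3, 3]
+      → [6]
2      → [6, 2]
+      → [8]
dup    → [8, 8]
9      → [8, 8, 9]
rot    → [8, 9, 8]
negate → [8, 9, -8]
swap   → [8, -8, 9]
rot    → [-8, 9, 8]
rot    → [9, 8, -8]
2      → [9, 8, -8, 2]
/      → [9, 8, -4]
7      → [9, 8, -4, 7]
+      → [9, 8, 3]
drop   → [9, 8]
swap   → [8, 9]
swap   → [9, 8]
dup    → [9, 8, 8]
swap   → [9, 8, 8]
*      → [9, 64]
+      → [73]
-  — needs 2 operands, stack has 1 → underflow

24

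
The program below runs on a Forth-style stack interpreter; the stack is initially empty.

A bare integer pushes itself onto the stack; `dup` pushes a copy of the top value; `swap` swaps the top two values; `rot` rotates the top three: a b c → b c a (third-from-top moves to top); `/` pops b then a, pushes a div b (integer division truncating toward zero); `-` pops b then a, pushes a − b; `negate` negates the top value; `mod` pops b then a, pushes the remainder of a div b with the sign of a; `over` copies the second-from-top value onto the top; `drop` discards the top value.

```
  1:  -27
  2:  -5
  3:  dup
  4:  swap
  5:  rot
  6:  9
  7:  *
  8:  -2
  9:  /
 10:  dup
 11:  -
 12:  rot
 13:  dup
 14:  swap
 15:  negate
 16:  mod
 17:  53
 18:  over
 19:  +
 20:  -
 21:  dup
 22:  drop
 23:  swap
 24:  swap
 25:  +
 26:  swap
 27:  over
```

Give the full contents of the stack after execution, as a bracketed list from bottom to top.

[-53, -5, -53]

-27    → [-27]
-5     → [-27, -5]
dup    → [-27, -5, -5]
swap   → [-27, -5, -5]
rot    → [-5, -5, -27]
9      → [-5, -5, -27, 9]
*      → [-5, -5, -243]
-2     → [-5, -5, -243, -2]
/      → [-5, -5, 121]
dup    → [-5, -5, 121, 121]
-      → [-5, -5, 0]
rot    → [-5, 0, -5]
dup    → [-5, 0, -5, -5]
swap   → [-5, 0, -5, -5]
negate → [-5, 0, -5, 5]
mod    → [-5, 0, 0]
53     → [-5, 0, 0, 53]
over   → [-5, 0, 0, 53, 0]
+      → [-5, 0, 0, 53]
-      → [-5, 0, -53]
dup    → [-5, 0, -53, -53]
drop   → [-5, 0, -53]
swap   → [-5, -53, 0]
swap   → [-5, 0, -53]
+      → [-5, -53]
swap   → [-53, -5]
over   → [-53, -5, -53]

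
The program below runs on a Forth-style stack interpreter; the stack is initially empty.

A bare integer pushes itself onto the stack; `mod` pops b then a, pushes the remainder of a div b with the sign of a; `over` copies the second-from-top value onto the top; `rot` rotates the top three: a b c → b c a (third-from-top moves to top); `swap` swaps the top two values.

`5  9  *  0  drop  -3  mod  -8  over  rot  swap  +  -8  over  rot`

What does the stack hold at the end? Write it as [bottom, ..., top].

5    : [5]
9    : [5, 9]
*    : [45]
0    : [45, 0]
drop : [45]
-3   : [45, -3]
mod  : [0]
-8   : [0, -8]
over : [0, -8, 0]
rot  : [-8, 0, 0]
swap : [-8, 0, 0]
+    : [-8, 0]
-8   : [-8, 0, -8]
over : [-8, 0, -8, 0]
rot  : [-8, -8, 0, 0]

[-8, -8, 0, 0]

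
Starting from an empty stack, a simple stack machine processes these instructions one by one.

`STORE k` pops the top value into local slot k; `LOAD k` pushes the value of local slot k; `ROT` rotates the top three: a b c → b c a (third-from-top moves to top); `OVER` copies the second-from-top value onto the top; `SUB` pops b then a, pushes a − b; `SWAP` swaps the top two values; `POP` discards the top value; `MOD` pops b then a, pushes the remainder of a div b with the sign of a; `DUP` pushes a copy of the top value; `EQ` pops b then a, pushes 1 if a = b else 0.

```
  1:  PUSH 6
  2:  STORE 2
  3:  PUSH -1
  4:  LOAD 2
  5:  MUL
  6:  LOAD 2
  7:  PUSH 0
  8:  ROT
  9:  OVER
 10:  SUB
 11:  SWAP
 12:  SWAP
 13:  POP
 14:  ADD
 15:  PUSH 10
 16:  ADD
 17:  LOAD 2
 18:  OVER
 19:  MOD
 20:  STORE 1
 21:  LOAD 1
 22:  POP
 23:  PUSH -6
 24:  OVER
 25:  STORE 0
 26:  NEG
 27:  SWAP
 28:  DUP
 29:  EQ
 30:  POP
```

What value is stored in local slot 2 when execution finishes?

PUSH 6  : [6]
STORE 2 : []
PUSH -1 : [-1]
LOAD 2  : [-1, 6]
MUL     : [-6]
LOAD 2  : [-6, 6]
PUSH 0  : [-6, 6, 0]
ROT     : [6, 0, -6]
OVER    : [6, 0, -6, 0]
SUB     : [6, 0, -6]
SWAP    : [6, -6, 0]
SWAP    : [6, 0, -6]
POP     : [6, 0]
ADD     : [6]
PUSH 10 : [6, 10]
ADD     : [16]
LOAD 2  : [16, 6]
OVER    : [16, 6, 16]
MOD     : [16, 6]
STORE 1 : [16]
LOAD 1  : [16, 6]
POP     : [16]
PUSH -6 : [16, -6]
OVER    : [16, -6, 16]
STORE 0 : [16, -6]
NEG     : [16, 6]
SWAP    : [6, 16]
DUP     : [6, 16, 16]
EQ      : [6, 1]
POP     : [6]

6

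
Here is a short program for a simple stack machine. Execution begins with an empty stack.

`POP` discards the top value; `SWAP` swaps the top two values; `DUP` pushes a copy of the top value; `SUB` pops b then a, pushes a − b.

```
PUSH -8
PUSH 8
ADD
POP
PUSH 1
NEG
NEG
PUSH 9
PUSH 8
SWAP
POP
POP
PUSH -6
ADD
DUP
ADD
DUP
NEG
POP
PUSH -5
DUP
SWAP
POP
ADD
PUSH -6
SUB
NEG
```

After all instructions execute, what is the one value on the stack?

9

PUSH -8  [-8]
PUSH 8   [-8, 8]
ADD      [0]
POP      []
PUSH 1   [1]
NEG      [-1]
NEG      [1]
PUSH 9   [1, 9]
PUSH 8   [1, 9, 8]
SWAP     [1, 8, 9]
POP      [1, 8]
POP      [1]
PUSH -6  [1, -6]
ADD      [-5]
DUP      [-5, -5]
ADD      [-10]
DUP      [-10, -10]
NEG      [-10, 10]
POP      [-10]
PUSH -5  [-10, -5]
DUP      [-10, -5, -5]
SWAP     [-10, -5, -5]
POP      [-10, -5]
ADD      [-15]
PUSH -6  [-15, -6]
SUB      [-9]
NEG      [9]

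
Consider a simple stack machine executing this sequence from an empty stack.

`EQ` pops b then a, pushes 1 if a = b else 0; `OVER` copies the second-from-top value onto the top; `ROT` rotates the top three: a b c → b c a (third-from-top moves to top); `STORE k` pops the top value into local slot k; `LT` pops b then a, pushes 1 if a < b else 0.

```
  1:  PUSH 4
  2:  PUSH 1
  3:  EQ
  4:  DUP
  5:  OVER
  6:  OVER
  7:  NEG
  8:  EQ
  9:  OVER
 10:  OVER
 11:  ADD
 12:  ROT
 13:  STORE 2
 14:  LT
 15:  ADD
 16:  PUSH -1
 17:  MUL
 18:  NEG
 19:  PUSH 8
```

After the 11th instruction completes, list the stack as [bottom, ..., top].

[0, 0, 1, 1]

PUSH 4 → [4]
PUSH 1 → [4, 1]
EQ     → [0]
DUP    → [0, 0]
OVER   → [0, 0, 0]
OVER   → [0, 0, 0, 0]
NEG    → [0, 0, 0, 0]
EQ     → [0, 0, 1]
OVER   → [0, 0, 1, 0]
OVER   → [0, 0, 1, 0, 1]
ADD    → [0, 0, 1, 1]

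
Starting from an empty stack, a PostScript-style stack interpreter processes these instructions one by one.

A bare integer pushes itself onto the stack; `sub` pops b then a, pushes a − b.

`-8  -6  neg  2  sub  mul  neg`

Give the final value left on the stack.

32

-8   [-8]
-6   [-8, -6]
neg  [-8, 6]
2    [-8, 6, 2]
sub  [-8, 4]
mul  [-32]
neg  [32]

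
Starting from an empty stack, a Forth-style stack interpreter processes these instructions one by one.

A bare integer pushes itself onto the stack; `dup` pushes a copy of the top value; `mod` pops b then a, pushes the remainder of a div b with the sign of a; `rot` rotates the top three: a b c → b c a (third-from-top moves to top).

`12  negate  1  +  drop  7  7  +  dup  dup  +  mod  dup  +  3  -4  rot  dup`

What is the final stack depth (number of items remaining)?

12     -> 12
negate -> -12
1      -> -12 1
+      -> -11
drop   -> (empty)
7      -> 7
7      -> 7 7
+      -> 14
dup    -> 14 14
dup    -> 14 14 14
+      -> 14 28
mod    -> 14
dup    -> 14 14
+      -> 28
3      -> 28 3
-4     -> 28 3 -4
rot    -> 3 -4 28
dup    -> 3 -4 28 28

4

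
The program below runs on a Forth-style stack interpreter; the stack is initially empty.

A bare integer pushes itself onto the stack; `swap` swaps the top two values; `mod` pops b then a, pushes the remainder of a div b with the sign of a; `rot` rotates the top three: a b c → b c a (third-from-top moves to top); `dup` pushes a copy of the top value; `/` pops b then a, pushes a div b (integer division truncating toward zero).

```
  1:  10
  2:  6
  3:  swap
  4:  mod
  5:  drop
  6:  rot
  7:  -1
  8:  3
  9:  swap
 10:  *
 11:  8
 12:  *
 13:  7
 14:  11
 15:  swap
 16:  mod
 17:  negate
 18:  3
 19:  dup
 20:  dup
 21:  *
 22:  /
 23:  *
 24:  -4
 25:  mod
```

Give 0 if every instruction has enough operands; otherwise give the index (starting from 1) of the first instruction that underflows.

6

10   -> [10]
6    -> [10, 6]
swap -> [6, 10]
mod  -> [6]
drop -> []
rot  — needs 3 operands, stack has 0 → underflow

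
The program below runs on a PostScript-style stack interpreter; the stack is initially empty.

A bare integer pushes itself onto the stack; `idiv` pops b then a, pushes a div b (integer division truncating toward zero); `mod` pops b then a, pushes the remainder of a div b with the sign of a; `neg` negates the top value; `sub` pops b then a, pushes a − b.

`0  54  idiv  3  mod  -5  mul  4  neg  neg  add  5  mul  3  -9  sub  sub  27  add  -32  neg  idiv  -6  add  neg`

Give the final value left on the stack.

5

0     0
54    0 54
idiv  0
3     0 3
mod   0
-5    0 -5
mul   0
4     0 4
neg   0 -4
neg   0 4
add   4
5     4 5
mul   20
3     20 3
-9    20 3 -9
sub   20 12
sub   8
27    8 27
add   35
-32   35 -32
neg   35 32
idiv  1
-6    1 -6
add   -5
neg   5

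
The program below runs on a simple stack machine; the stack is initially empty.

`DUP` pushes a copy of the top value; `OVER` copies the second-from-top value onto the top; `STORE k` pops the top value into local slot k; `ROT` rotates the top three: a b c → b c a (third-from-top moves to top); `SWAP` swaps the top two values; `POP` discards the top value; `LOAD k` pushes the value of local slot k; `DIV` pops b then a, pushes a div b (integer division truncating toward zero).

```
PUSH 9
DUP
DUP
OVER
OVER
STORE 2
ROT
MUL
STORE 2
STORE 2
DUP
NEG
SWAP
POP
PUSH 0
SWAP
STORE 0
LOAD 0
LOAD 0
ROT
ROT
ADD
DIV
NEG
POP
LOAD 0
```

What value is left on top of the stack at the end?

-9

PUSH 9   9
DUP      9 9
DUP      9 9 9
OVER     9 9 9 9
OVER     9 9 9 9 9
STORE 2  9 9 9 9
ROT      9 9 9 9
MUL      9 9 81
STORE 2  9 9
STORE 2  9
DUP      9 9
NEG      9 -9
SWAP     -9 9
POP      -9
PUSH 0   -9 0
SWAP     0 -9
STORE 0  0
LOAD 0   0 -9
LOAD 0   0 -9 -9
ROT      -9 -9 0
ROT      -9 0 -9
ADD      -9 -9
DIV      1
NEG      -1
POP      (empty)
LOAD 0   -9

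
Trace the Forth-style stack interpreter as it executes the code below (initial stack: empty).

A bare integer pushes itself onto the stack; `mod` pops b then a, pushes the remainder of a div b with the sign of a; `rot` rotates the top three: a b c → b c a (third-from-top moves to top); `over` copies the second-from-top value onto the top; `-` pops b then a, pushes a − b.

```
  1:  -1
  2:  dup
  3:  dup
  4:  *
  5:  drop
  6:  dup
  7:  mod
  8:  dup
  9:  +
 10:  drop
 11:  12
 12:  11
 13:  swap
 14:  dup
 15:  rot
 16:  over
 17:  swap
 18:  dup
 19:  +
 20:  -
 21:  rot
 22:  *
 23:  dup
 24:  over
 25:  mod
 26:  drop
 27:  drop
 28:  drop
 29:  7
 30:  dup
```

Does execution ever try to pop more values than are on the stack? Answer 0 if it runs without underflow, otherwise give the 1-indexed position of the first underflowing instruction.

0

-1   → [-1]
dup  → [-1, -1]
dup  → [-1, -1, -1]
*    → [-1, 1]
drop → [-1]
dup  → [-1, -1]
mod  → [0]
dup  → [0, 0]
+    → [0]
drop → []
12   → [12]
11   → [12, 11]
swap → [11, 12]
dup  → [11, 12, 12]
rot  → [12, 12, 11]
over → [12, 12, 11, 12]
swap → [12, 12, 12, 11]
dup  → [12, 12, 12, 11, 11]
+    → [12, 12, 12, 22]
-    → [12, 12, -10]
rot  → [12, -10, 12]
*    → [12, -120]
dup  → [12, -120, -120]
over → [12, -120, -120, -120]
mod  → [12, -120, 0]
drop → [12, -120]
drop → [12]
drop → []
7    → [7]
dup  → [7, 7]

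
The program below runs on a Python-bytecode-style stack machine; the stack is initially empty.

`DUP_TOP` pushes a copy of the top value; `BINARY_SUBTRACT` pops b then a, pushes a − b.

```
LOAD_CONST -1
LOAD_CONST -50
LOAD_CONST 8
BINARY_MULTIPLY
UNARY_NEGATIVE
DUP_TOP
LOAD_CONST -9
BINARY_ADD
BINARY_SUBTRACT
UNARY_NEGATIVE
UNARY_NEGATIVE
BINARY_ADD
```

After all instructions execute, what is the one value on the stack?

LOAD_CONST -1   -> -1
LOAD_CONST -50  -> -1 -50
LOAD_CONST 8    -> -1 -50 8
BINARY_MULTIPLY -> -1 -400
UNARY_NEGATIVE  -> -1 400
DUP_TOP         -> -1 400 400
LOAD_CONST -9   -> -1 400 400 -9
BINARY_ADD      -> -1 400 391
BINARY_SUBTRACT -> -1 9
UNARY_NEGATIVE  -> -1 -9
UNARY_NEGATIVE  -> -1 9
BINARY_ADD      -> 8

8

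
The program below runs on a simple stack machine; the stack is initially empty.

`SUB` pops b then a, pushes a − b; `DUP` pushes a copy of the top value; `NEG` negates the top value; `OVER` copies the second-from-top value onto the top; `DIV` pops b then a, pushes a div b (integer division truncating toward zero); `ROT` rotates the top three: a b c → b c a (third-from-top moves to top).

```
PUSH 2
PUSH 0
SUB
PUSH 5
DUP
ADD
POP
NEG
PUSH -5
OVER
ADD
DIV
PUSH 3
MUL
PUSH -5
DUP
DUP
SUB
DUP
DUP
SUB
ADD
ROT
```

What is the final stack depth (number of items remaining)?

PUSH 2  → [2]
PUSH 0  → [2, 0]
SUB     → [2]
PUSH 5  → [2, 5]
DUP     → [2, 5, 5]
ADD     → [2, 10]
POP     → [2]
NEG     → [-2]
PUSH -5 → [-2, -5]
OVER    → [-2, -5, -2]
ADD     → [-2, -7]
DIV     → [0]
PUSH 3  → [0, 3]
MUL     → [0]
PUSH -5 → [0, -5]
DUP     → [0, -5, -5]
DUP     → [0, -5, -5, -5]
SUB     → [0, -5, 0]
DUP     → [0, -5, 0, 0]
DUP     → [0, -5, 0, 0, 0]
SUB     → [0, -5, 0, 0]
ADD     → [0, -5, 0]
ROT     → [-5, 0, 0]

3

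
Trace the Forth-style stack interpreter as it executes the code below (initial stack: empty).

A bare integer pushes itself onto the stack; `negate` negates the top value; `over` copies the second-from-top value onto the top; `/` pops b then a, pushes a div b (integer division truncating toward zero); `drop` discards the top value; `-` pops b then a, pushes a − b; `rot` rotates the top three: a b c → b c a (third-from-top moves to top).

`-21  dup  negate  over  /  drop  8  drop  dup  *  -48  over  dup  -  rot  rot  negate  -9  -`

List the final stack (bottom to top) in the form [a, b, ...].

[0, 441, 57]

-21    -> -21
dup    -> -21 -21
negate -> -21 21
over   -> -21 21 -21
/      -> -21 -1
drop   -> -21
8      -> -21 8
drop   -> -21
dup    -> -21 -21
*      -> 441
-48    -> 441 -48
over   -> 441 -48 441
dup    -> 441 -48 441 441
-      -> 441 -48 0
rot    -> -48 0 441
rot    -> 0 441 -48
negate -> 0 441 48
-9     -> 0 441 48 -9
-      -> 0 441 57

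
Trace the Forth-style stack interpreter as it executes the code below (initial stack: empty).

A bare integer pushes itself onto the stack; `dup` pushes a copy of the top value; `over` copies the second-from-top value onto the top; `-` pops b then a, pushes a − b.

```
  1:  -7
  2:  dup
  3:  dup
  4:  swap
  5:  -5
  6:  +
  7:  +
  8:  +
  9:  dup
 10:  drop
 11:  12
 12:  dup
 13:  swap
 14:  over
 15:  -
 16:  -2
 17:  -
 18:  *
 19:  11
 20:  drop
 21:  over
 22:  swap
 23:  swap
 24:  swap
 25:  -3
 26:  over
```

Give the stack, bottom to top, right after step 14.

[-26, 12, 12, 12]

-7   : [-7]
dup  : [-7, -7]
dup  : [-7, -7, -7]
swap : [-7, -7, -7]
-5   : [-7, -7, -7, -5]
+    : [-7, -7, -12]
+    : [-7, -19]
+    : [-26]
dup  : [-26, -26]
drop : [-26]
12   : [-26, 12]
dup  : [-26, 12, 12]
swap : [-26, 12, 12]
over : [-26, 12, 12, 12]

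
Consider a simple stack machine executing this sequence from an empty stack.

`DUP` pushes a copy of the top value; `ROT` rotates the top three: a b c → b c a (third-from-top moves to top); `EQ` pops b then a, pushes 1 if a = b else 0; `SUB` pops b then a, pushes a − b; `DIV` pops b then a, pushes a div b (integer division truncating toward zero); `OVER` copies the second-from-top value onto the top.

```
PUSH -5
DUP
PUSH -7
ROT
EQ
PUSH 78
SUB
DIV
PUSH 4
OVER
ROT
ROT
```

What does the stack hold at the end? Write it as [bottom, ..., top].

[0, 0, 4]

PUSH -5 -> [-5]
DUP     -> [-5, -5]
PUSH -7 -> [-5, -5, -7]
ROT     -> [-5, -7, -5]
EQ      -> [-5, 0]
PUSH 78 -> [-5, 0, 78]
SUB     -> [-5, -78]
DIV     -> [0]
PUSH 4  -> [0, 4]
OVER    -> [0, 4, 0]
ROT     -> [4, 0, 0]
ROT     -> [0, 0, 4]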